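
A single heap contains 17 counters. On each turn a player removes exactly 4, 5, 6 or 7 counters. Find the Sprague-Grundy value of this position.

1

Grundy values for subtraction set {4, 5, 6, 7}:
k:     0  1  2  3  4  5  6  7  8  9 10 11 12 13 14 15 16 17
g(k):  0  0  0  0  1  1  1  1  2  2  2  0  0  0  0  1  1  1
So g(17) = 1.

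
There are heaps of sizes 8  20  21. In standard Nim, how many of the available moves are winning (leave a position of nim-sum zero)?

1

In binary:
  01000  (8)
  10100  (20)
  10101  (21)
  -----
  01001  (9)
The overall nim-sum is X = 9. A heap of size p has a winning move iff p XOR X < p (reduce it to p XOR X).
  8: 8 XOR 9 = 1 < 8 — winning move (to 1).
  20: 20 XOR 9 = 29 ≥ 20 — no move.
  21: 21 XOR 9 = 28 ≥ 21 — no move.
That gives 1 winning move.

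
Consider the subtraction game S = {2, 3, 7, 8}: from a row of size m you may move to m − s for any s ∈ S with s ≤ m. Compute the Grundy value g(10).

Compute g(0), g(1), … for moves {2, 3, 7, 8}:
g(0) = mex{} = 0
g(1) = mex{} = 0
g(2) = mex{0} = 1
g(3) = mex{0} = 1
g(4) = mex{0,1} = 2
g(5) = mex{1} = 0
g(6) = mex{1,2} = 0
g(7) = mex{0,2} = 1
g(8) = mex{0} = 1
g(9) = mex{0,1} = 2
g(10) = mex{1} = 0
So g(10) = 0.

0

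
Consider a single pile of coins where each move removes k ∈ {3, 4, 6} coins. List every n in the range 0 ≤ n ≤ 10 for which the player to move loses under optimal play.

0, 1, 2, 9, 10

Grundy values for subtraction set {3, 4, 6}:
k:     0  1  2  3  4  5  6  7  8  9 10
g(k):  0  0  0  1  1  1  2  2  2  0  0
The P-positions (g = 0) in 0..10 are 0, 1, 2, 9, 10.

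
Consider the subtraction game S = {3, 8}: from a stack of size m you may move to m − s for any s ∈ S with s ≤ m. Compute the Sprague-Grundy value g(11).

0

Grundy values for subtraction set {3, 8}:
g(0) = mex{} = 0
g(1) = mex{} = 0
g(2) = mex{} = 0
g(3) = mex{0} = 1
g(4) = mex{0} = 1
g(5) = mex{0} = 1
g(6) = mex{1} = 0
g(7) = mex{1} = 0
g(8) = mex{0,1} = 2
g(9) = mex{0} = 1
g(10) = mex{0} = 1
g(11) = mex{1,2} = 0
So g(11) = 0.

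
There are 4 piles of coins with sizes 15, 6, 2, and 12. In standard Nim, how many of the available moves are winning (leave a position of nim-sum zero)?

3

Nim-sum: 15 ^ 6 ^ 2 ^ 12 = 7.
The overall nim-sum is X = 7. A pile of size p has a winning move iff p XOR X < p (reduce it to p XOR X).
  15: 15 XOR 7 = 8 < 15 — winning move (to 8).
  6: 6 XOR 7 = 1 < 6 — winning move (to 1).
  2: 2 XOR 7 = 5 ≥ 2 — no move.
  12: 12 XOR 7 = 11 < 12 — winning move (to 11).
That gives 3 winning moves.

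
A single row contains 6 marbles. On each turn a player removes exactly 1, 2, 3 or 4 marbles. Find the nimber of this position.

1

Grundy values for subtraction set {1, 2, 3, 4}:
k:     0  1  2  3  4  5  6
g(k):  0  1  2  3  4  0  1
So g(6) = 1.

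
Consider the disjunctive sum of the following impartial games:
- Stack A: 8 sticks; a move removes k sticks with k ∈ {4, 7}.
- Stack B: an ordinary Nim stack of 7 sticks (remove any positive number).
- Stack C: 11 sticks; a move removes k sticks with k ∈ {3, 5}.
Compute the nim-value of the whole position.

4

Grundy values for stack A (subtraction set {4, 7}):
g(0) = mex{} = 0
g(1) = mex{} = 0
g(2) = mex{} = 0
g(3) = mex{} = 0
g(4) = mex{0} = 1
g(5) = mex{0} = 1
g(6) = mex{0} = 1
g(7) = mex{0} = 1
g(8) = mex{0,1} = 2
So g(8) = 2.
Stack B is a plain Nim stack of size 7, so its Grundy value is 7.
Build the Grundy sequence for stack C with g(k) = mex{g(k−s) : s ∈ {3, 5}, s ≤ k}:
g(0) = mex{} = 0
g(1) = mex{} = 0
g(2) = mex{} = 0
g(3) = mex{0} = 1
g(4) = mex{0} = 1
g(5) = mex{0} = 1
g(6) = mex{0,1} = 2
g(7) = mex{0,1} = 2
g(8) = mex{1} = 0
g(9) = mex{1,2} = 0
g(10) = mex{1,2} = 0
g(11) = mex{0,2} = 1
So g(11) = 1.
The value of a disjunctive sum is the nim-sum of the parts.
Combined value = 2 ⊕ 7 ⊕ 1 = 4.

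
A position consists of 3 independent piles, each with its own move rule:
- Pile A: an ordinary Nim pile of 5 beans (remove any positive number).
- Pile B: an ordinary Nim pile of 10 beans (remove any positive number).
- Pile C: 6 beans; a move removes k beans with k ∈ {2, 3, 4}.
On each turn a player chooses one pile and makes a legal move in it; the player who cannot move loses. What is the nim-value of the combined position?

15

Pile A is a plain Nim pile of size 5, so its Grundy value is 5.
Pile B is a plain Nim pile of size 10, so its Grundy value is 10.
Grundy values for pile C (subtraction set {2, 3, 4}):
g(0) = mex{} = 0
g(1) = mex{} = 0
g(2) = mex{0} = 1
g(3) = mex{0} = 1
g(4) = mex{0,1} = 2
g(5) = mex{0,1} = 2
g(6) = mex{1,2} = 0
So g(6) = 0.
The value of a disjunctive sum is the nim-sum of the parts.
Combined value = 5 XOR 10 XOR 0 = 15.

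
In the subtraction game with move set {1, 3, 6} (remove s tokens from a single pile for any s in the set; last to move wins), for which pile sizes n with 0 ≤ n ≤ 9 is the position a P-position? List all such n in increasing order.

Compute g(0), g(1), … for moves {1, 3, 6}:
g(0) = mex{} = 0
g(1) = mex{0} = 1
g(2) = mex{1} = 0
g(3) = mex{0} = 1
g(4) = mex{1} = 0
g(5) = mex{0} = 1
g(6) = mex{0,1} = 2
g(7) = mex{0,1,2} = 3
g(8) = mex{0,1,3} = 2
g(9) = mex{1,2} = 0
The P-positions (g = 0) in 0..9 are 0, 2, 4, 9.

0, 2, 4, 9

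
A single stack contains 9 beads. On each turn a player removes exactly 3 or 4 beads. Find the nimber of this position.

0

Build the Grundy sequence with g(k) = mex{g(k−s) : s ∈ {3, 4}, s ≤ k}:
g(0) = mex{} = 0
g(1) = mex{} = 0
g(2) = mex{} = 0
g(3) = mex{0} = 1
g(4) = mex{0} = 1
g(5) = mex{0} = 1
g(6) = mex{0,1} = 2
g(7) = mex{1} = 0
g(8) = mex{1} = 0
g(9) = mex{1,2} = 0
So g(9) = 0.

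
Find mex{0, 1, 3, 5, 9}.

The values 0, 1 are all present; 2 is the first non-negative integer missing from the set.

2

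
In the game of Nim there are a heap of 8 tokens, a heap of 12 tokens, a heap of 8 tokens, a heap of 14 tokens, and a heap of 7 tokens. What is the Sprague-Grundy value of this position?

Compute the nim-sum pairwise:
8 XOR 12 = 4
4 XOR 8 = 12
12 XOR 14 = 2
2 XOR 7 = 5

5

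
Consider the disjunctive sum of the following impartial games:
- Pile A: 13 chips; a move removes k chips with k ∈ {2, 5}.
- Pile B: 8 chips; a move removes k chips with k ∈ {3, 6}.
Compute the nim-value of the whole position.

3

For pile A, compute g(0), g(1), … with moves {2, 5}:
k:     0  1  2  3  4  5  6  7  8  9 10 11 12 13
g(k):  0  0  1  1  0  2  1  0  0  1  1  0  2  1
So g(13) = 1.
For pile B, compute g(0), g(1), … with moves {3, 6}:
g(0) = mex{} = 0
g(1) = mex{} = 0
g(2) = mex{} = 0
g(3) = mex{0} = 1
g(4) = mex{0} = 1
g(5) = mex{0} = 1
g(6) = mex{0,1} = 2
g(7) = mex{0,1} = 2
g(8) = mex{0,1} = 2
So g(8) = 2.
The value of a disjunctive sum is the nim-sum of the parts.
Combined value = 1 XOR 2 = 3.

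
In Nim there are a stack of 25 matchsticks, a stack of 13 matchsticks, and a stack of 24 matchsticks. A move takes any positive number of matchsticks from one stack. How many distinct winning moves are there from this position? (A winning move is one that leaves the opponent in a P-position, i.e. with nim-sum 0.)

Compute the nim-sum pairwise:
25 XOR 13 = 20
20 XOR 24 = 12
The overall nim-sum is X = 12. A stack of size p has a winning move iff p XOR X < p (reduce it to p XOR X).
  25: 25 XOR 12 = 21 < 25 — winning move (to 21).
  13: 13 XOR 12 = 1 < 13 — winning move (to 1).
  24: 24 XOR 12 = 20 < 24 — winning move (to 20).
That gives 3 winning moves.

3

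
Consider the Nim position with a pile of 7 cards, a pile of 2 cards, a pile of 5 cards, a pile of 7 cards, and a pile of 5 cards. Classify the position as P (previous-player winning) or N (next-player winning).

Write each in binary and XOR column by column:
  111  (7)
  010  (2)
  101  (5)
  111  (7)
  101  (5)
  ---
  010  (2)
The nim-sum is 2 ≠ 0, so this is an N-position: the player to move can win.

N-position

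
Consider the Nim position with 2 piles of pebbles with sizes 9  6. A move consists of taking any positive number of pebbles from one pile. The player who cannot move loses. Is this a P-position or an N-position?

Write each in binary and XOR column by column:
  1001  (9)
  0110  (6)
  ----
  1111  (15)
The nim-sum is 15 ≠ 0, so this is an N-position: the player to move can win.

N-position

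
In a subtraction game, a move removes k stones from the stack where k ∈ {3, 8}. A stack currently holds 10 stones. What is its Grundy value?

Build the Grundy sequence with g(k) = mex{g(k−s) : s ∈ {3, 8}, s ≤ k}:
g(0) = mex{} = 0
g(1) = mex{} = 0
g(2) = mex{} = 0
g(3) = mex{0} = 1
g(4) = mex{0} = 1
g(5) = mex{0} = 1
g(6) = mex{1} = 0
g(7) = mex{1} = 0
g(8) = mex{0,1} = 2
g(9) = mex{0} = 1
g(10) = mex{0} = 1
So g(10) = 1.

1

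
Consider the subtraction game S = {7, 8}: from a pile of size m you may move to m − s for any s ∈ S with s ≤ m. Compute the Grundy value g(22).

1

Compute g(0), g(1), … for moves {7, 8}:
k:     0  1  2  3  4  5  6  7  8  9 10 11 12 13 14 15 16 17 18 19 20 21 22
g(k):  0  0  0  0  0  0  0  1  1  1  1  1  1  1  2  0  0  0  0  0  0  0  1
So g(22) = 1.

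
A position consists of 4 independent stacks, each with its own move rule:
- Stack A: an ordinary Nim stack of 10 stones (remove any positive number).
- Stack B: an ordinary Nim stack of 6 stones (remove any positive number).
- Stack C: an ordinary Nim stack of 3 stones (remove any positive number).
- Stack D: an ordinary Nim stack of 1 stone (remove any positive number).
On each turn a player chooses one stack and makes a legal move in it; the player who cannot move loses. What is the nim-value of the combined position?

Stack A is a plain Nim stack of size 10, so its Grundy value is 10.
Stack B is a plain Nim stack of size 6, so its Grundy value is 6.
Stack C is a plain Nim stack of size 3, so its Grundy value is 3.
Stack D is a plain Nim stack of size 1, so its Grundy value is 1.
The value of a disjunctive sum is the nim-sum of the parts.
Combined value = 10 ⊕ 6 ⊕ 3 ⊕ 1 = 14.

14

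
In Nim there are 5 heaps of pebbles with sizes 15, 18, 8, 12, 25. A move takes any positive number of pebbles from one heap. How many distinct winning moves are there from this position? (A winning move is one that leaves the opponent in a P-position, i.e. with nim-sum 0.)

0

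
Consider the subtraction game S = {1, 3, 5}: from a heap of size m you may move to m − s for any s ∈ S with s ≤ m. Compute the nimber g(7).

1

Compute g(0), g(1), … for moves {1, 3, 5}:
k:     0  1  2  3  4  5  6  7
g(k):  0  1  0  1  0  1  0  1
So g(7) = 1.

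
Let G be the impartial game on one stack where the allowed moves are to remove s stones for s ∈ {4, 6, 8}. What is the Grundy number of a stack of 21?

2

Compute g(0), g(1), … for moves {4, 6, 8}:
k:     0  1  2  3  4  5  6  7  8  9 10 11 12 13 14 15 16 17 18 19 20 21
g(k):  0  0  0  0  1  1  1  1  2  2  2  2  0  0  0  0  1  1  1  1  2  2
So g(21) = 2.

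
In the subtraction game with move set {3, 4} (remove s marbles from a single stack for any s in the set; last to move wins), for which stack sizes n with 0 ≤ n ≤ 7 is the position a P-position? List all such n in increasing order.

Build the Grundy sequence with g(k) = mex{g(k−s) : s ∈ {3, 4}, s ≤ k}:
k:     0  1  2  3  4  5  6  7
g(k):  0  0  0  1  1  1  2  0
The P-positions (g = 0) in 0..7 are 0, 1, 2, 7.

0, 1, 2, 7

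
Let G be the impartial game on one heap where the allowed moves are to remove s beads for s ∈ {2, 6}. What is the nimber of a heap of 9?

Build the Grundy sequence with g(k) = mex{g(k−s) : s ∈ {2, 6}, s ≤ k}:
k:     0  1  2  3  4  5  6  7  8  9
g(k):  0  0  1  1  0  0  1  1  0  0
So g(9) = 0.

0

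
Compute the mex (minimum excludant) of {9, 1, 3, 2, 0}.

The values 0, 1, 2, 3 are all present; 4 is the first non-negative integer missing from the set.

4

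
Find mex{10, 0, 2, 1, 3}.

4

The values 0, 1, 2, 3 are all present; 4 is the first non-negative integer missing from the set.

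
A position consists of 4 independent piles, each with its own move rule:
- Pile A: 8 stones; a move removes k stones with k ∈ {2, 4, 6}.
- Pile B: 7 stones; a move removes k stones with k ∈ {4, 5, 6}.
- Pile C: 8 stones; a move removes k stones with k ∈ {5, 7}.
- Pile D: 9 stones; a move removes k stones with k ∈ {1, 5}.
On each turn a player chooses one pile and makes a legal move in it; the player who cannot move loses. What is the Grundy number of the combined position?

1

Grundy values for pile A (subtraction set {2, 4, 6}):
g(0) = mex{} = 0
g(1) = mex{} = 0
g(2) = mex{0} = 1
g(3) = mex{0} = 1
g(4) = mex{0,1} = 2
g(5) = mex{0,1} = 2
g(6) = mex{0,1,2} = 3
g(7) = mex{0,1,2} = 3
g(8) = mex{1,2,3} = 0
So g(8) = 0.
For pile B, compute g(0), g(1), … with moves {4, 5, 6}:
k:     0  1  2  3  4  5  6  7
g(k):  0  0  0  0  1  1  1  1
So g(7) = 1.
Grundy values for pile C (subtraction set {5, 7}):
g(0) = mex{} = 0
g(1) = mex{} = 0
g(2) = mex{} = 0
g(3) = mex{} = 0
g(4) = mex{} = 0
g(5) = mex{0} = 1
g(6) = mex{0} = 1
g(7) = mex{0} = 1
g(8) = mex{0} = 1
So g(8) = 1.
Build the Grundy sequence for pile D with g(k) = mex{g(k−s) : s ∈ {1, 5}, s ≤ k}:
g(0) = mex{} = 0
g(1) = mex{0} = 1
g(2) = mex{1} = 0
g(3) = mex{0} = 1
g(4) = mex{1} = 0
g(5) = mex{0} = 1
g(6) = mex{1} = 0
g(7) = mex{0} = 1
g(8) = mex{1} = 0
g(9) = mex{0} = 1
So g(9) = 1.
By the Sprague-Grundy theorem, the Grundy value of a sum of independent games is the XOR of the component values.
Combined value = 0 ⊕ 1 ⊕ 1 ⊕ 1 = 1.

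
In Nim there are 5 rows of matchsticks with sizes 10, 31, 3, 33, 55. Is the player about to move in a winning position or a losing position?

Losing position

Nim-sum: 10 XOR 31 XOR 3 XOR 33 XOR 55 = 0.
The nim-sum is 0, so this is a P-position: the player to move is in a losing position under optimal play.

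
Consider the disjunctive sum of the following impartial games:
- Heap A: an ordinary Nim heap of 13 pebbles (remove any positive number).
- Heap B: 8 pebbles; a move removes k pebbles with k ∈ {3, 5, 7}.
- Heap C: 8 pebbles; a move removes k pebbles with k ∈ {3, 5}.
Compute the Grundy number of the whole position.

15

Heap A is a plain Nim heap of size 13, so its Grundy value is 13.
Grundy values for heap B (subtraction set {3, 5, 7}):
k:     0  1  2  3  4  5  6  7  8
g(k):  0  0  0  1  1  1  2  2  2
So g(8) = 2.
Grundy values for heap C (subtraction set {3, 5}):
g(0) = mex{} = 0
g(1) = mex{} = 0
g(2) = mex{} = 0
g(3) = mex{0} = 1
g(4) = mex{0} = 1
g(5) = mex{0} = 1
g(6) = mex{0,1} = 2
g(7) = mex{0,1} = 2
g(8) = mex{1} = 0
So g(8) = 0.
The value of a disjunctive sum is the nim-sum of the parts.
Combined value = 13 XOR 2 XOR 0 = 15.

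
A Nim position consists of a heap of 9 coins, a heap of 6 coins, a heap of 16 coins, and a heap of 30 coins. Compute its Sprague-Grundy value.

In binary:
  01001  (9)
  00110  (6)
  10000  (16)
  11110  (30)
  -----
  00001  (1)

1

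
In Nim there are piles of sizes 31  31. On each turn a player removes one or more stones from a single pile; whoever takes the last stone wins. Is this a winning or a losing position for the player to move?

Losing position

Compute the nim-sum pairwise:
31 ⊕ 31 = 0
The nim-sum is 0, so this is a P-position: the player to move is in a losing position under optimal play.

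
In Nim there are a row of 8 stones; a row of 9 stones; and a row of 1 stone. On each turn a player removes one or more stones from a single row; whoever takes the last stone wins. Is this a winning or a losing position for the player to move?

Losing position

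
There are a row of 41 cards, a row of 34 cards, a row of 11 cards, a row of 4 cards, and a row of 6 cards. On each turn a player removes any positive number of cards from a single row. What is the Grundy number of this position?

Nim-sum: 41 XOR 34 XOR 11 XOR 4 XOR 6 = 2.

2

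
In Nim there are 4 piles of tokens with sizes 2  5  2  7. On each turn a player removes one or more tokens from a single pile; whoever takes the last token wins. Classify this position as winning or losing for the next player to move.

Winning position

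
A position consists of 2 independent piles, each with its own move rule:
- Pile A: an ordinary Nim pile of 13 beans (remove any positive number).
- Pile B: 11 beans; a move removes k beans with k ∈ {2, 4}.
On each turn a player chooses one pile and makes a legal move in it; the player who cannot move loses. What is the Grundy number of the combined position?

15

Pile A is a plain Nim pile of size 13, so its Grundy value is 13.
Grundy values for pile B (subtraction set {2, 4}):
k:     0  1  2  3  4  5  6  7  8  9 10 11
g(k):  0  0  1  1  2  2  0  0  1  1  2  2
So g(11) = 2.
The value of a disjunctive sum is the nim-sum of the parts.
Combined value = 13 XOR 2 = 15.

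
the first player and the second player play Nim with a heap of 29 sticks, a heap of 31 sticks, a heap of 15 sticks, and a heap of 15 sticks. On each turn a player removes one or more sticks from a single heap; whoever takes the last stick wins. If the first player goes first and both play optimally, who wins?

the first player wins

Compute the nim-sum pairwise:
29 XOR 31 = 2
2 XOR 15 = 13
13 XOR 15 = 2
The nim-sum is 2 ≠ 0, so this is an N-position: the player to move can win; the first player has a winning move.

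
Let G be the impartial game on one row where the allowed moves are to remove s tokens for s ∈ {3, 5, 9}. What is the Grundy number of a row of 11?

1

Build the Grundy sequence with g(k) = mex{g(k−s) : s ∈ {3, 5, 9}, s ≤ k}:
k:     0  1  2  3  4  5  6  7  8  9 10 11
g(k):  0  0  0  1  1  1  2  2  0  3  3  1
So g(11) = 1.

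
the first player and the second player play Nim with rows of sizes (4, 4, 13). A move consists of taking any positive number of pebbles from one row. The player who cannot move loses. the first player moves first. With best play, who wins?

Write each in binary and XOR column by column:
  0100  (4)
  0100  (4)
  1101  (13)
  ----
  1101  (13)
The nim-sum is 13 ≠ 0, so this is an N-position: the player to move can win; the first player has a winning move.

the first player wins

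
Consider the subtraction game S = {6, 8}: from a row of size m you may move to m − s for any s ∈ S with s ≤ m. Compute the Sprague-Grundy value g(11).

1

Compute g(0), g(1), … for moves {6, 8}:
k:     0  1  2  3  4  5  6  7  8  9 10 11
g(k):  0  0  0  0  0  0  1  1  1  1  1  1
So g(11) = 1.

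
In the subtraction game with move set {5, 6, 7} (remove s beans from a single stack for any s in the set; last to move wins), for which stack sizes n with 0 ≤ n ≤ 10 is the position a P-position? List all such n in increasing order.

0, 1, 2, 3, 4

Grundy values for subtraction set {5, 6, 7}:
k:     0  1  2  3  4  5  6  7  8  9 10
g(k):  0  0  0  0  0  1  1  1  1  1  2
The P-positions (g = 0) in 0..10 are 0, 1, 2, 3, 4.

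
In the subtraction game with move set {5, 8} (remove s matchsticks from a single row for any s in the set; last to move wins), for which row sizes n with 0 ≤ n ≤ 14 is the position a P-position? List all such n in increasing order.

0, 1, 2, 3, 4, 13, 14

Grundy values for subtraction set {5, 8}:
g(0) = mex{} = 0
g(1) = mex{} = 0
g(2) = mex{} = 0
g(3) = mex{} = 0
g(4) = mex{} = 0
g(5) = mex{0} = 1
g(6) = mex{0} = 1
g(7) = mex{0} = 1
g(8) = mex{0} = 1
g(9) = mex{0} = 1
g(10) = mex{0,1} = 2
g(11) = mex{0,1} = 2
g(12) = mex{0,1} = 2
g(13) = mex{1} = 0
g(14) = mex{1} = 0
The P-positions (g = 0) in 0..14 are 0, 1, 2, 3, 4, 13, 14.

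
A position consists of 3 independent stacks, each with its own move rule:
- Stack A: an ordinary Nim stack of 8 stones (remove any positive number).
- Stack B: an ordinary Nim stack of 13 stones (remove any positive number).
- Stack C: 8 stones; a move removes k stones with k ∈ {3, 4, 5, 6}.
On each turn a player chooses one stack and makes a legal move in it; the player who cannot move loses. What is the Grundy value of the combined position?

Stack A is a plain Nim stack of size 8, so its Grundy value is 8.
Stack B is a plain Nim stack of size 13, so its Grundy value is 13.
Grundy values for stack C (subtraction set {3, 4, 5, 6}):
k:     0  1  2  3  4  5  6  7  8
g(k):  0  0  0  1  1  1  2  2  2
So g(8) = 2.
The value of a disjunctive sum is the nim-sum of the parts.
Combined value = 8 ⊕ 13 ⊕ 2 = 7.

7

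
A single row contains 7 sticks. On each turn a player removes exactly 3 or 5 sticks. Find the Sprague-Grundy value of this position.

2

Build the Grundy sequence with g(k) = mex{g(k−s) : s ∈ {3, 5}, s ≤ k}:
k:     0  1  2  3  4  5  6  7
g(k):  0  0  0  1  1  1  2  2
So g(7) = 2.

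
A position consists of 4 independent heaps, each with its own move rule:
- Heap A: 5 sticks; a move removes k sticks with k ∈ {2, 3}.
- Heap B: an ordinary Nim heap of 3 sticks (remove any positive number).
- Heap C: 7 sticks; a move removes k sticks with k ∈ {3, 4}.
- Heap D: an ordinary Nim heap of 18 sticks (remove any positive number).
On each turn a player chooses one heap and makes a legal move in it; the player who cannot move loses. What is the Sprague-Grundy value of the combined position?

17

Grundy values for heap A (subtraction set {2, 3}):
k:     0  1  2  3  4  5
g(k):  0  0  1  1  2  0
So g(5) = 0.
Heap B is a plain Nim heap of size 3, so its Grundy value is 3.
For heap C, compute g(0), g(1), … with moves {3, 4}:
g(0) = mex{} = 0
g(1) = mex{} = 0
g(2) = mex{} = 0
g(3) = mex{0} = 1
g(4) = mex{0} = 1
g(5) = mex{0} = 1
g(6) = mex{0,1} = 2
g(7) = mex{1} = 0
So g(7) = 0.
Heap D is a plain Nim heap of size 18, so its Grundy value is 18.
The value of a disjunctive sum is the nim-sum of the parts.
Combined value = 0 XOR 3 XOR 0 XOR 18 = 17.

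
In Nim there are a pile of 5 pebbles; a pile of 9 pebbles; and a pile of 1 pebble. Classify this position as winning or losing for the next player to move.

Compute the nim-sum pairwise:
5 ⊕ 9 = 12
12 ⊕ 1 = 13
The nim-sum is 13 ≠ 0, so this is an N-position: the player to move can win.

Winning position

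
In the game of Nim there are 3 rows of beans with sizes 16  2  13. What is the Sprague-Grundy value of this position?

31

Nim-sum: 16 ⊕ 2 ⊕ 13 = 31.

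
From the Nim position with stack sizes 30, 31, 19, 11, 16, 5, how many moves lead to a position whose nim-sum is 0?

3

Nim-sum: 30 ^ 31 ^ 19 ^ 11 ^ 16 ^ 5 = 12.
The overall nim-sum is X = 12. A stack of size p has a winning move iff p XOR X < p (reduce it to p XOR X).
  30: 30 XOR 12 = 18 < 30 — winning move (to 18).
  31: 31 XOR 12 = 19 < 31 — winning move (to 19).
  19: 19 XOR 12 = 31 ≥ 19 — no move.
  11: 11 XOR 12 = 7 < 11 — winning move (to 7).
  16: 16 XOR 12 = 28 ≥ 16 — no move.
  5: 5 XOR 12 = 9 ≥ 5 — no move.
That gives 3 winning moves.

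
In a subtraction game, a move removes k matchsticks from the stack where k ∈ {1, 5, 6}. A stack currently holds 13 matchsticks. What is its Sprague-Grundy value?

Compute g(0), g(1), … for moves {1, 5, 6}:
g(0) = mex{} = 0
g(1) = mex{0} = 1
g(2) = mex{1} = 0
g(3) = mex{0} = 1
g(4) = mex{1} = 0
g(5) = mex{0} = 1
g(6) = mex{0,1} = 2
g(7) = mex{0,1,2} = 3
g(8) = mex{0,1,3} = 2
g(9) = mex{0,1,2} = 3
g(10) = mex{0,1,3} = 2
g(11) = mex{1,2} = 0
g(12) = mex{0,2,3} = 1
g(13) = mex{1,2,3} = 0
So g(13) = 0.

0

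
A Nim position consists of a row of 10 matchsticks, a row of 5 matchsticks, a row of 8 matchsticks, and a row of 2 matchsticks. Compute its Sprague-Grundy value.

Compute the nim-sum pairwise:
10 ⊕ 5 = 15
15 ⊕ 8 = 7
7 ⊕ 2 = 5

5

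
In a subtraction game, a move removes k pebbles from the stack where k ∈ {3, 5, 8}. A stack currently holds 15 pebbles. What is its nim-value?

Build the Grundy sequence with g(k) = mex{g(k−s) : s ∈ {3, 5, 8}, s ≤ k}:
k:     0  1  2  3  4  5  6  7  8  9 10 11 12 13 14 15
g(k):  0  0  0  1  1  1  2  2  2  3  3  0  0  0  1  1
So g(15) = 1.

1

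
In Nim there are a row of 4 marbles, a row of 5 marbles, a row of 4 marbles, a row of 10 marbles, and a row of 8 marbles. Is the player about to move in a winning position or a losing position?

Winning position

Nim-sum: 4 ^ 5 ^ 4 ^ 10 ^ 8 = 7.
The nim-sum is 7 ≠ 0, so this is an N-position: the player to move can win.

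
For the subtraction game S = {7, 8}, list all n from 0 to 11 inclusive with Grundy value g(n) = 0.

0, 1, 2, 3, 4, 5, 6

Grundy values for subtraction set {7, 8}:
g(0) = mex{} = 0
g(1) = mex{} = 0
g(2) = mex{} = 0
g(3) = mex{} = 0
g(4) = mex{} = 0
g(5) = mex{} = 0
g(6) = mex{} = 0
g(7) = mex{0} = 1
g(8) = mex{0} = 1
g(9) = mex{0} = 1
g(10) = mex{0} = 1
g(11) = mex{0} = 1
The P-positions (g = 0) in 0..11 are 0, 1, 2, 3, 4, 5, 6.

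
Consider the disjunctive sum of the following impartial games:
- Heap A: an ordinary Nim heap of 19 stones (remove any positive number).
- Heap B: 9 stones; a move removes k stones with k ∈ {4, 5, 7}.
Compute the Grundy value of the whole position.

Heap A is a plain Nim heap of size 19, so its Grundy value is 19.
For heap B, compute g(0), g(1), … with moves {4, 5, 7}:
g(0) = mex{} = 0
g(1) = mex{} = 0
g(2) = mex{} = 0
g(3) = mex{} = 0
g(4) = mex{0} = 1
g(5) = mex{0} = 1
g(6) = mex{0} = 1
g(7) = mex{0} = 1
g(8) = mex{0,1} = 2
g(9) = mex{0,1} = 2
So g(9) = 2.
By the Sprague-Grundy theorem, the Grundy value of a sum of independent games is the XOR of the component values.
Combined value = 19 XOR 2 = 17.

17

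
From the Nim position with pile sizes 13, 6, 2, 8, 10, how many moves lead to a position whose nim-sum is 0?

Compute the nim-sum pairwise:
13 XOR 6 = 11
11 XOR 2 = 9
9 XOR 8 = 1
1 XOR 10 = 11
The overall nim-sum is X = 11. A pile of size p has a winning move iff p XOR X < p (reduce it to p XOR X).
  13: 13 XOR 11 = 6 < 13 — winning move (to 6).
  6: 6 XOR 11 = 13 ≥ 6 — no move.
  2: 2 XOR 11 = 9 ≥ 2 — no move.
  8: 8 XOR 11 = 3 < 8 — winning move (to 3).
  10: 10 XOR 11 = 1 < 10 — winning move (to 1).
That gives 3 winning moves.

3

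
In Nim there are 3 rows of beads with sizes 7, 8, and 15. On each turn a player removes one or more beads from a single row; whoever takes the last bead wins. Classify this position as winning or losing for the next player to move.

In binary:
  0111  (7)
  1000  (8)
  1111  (15)
  ----
  0000  (0)
The nim-sum is 0, so this is a P-position: the player to move is in a losing position under optimal play.

Losing position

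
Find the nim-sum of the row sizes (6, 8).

14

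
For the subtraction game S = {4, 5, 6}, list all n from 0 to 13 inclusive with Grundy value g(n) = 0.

0, 1, 2, 3, 10, 11, 12, 13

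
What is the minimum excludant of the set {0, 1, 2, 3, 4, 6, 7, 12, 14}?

5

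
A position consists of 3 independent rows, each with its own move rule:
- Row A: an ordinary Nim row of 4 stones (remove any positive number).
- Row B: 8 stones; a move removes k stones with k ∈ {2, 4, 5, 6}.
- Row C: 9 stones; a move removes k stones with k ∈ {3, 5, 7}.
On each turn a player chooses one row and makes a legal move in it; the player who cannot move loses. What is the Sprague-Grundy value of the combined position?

Row A is a plain Nim row of size 4, so its Grundy value is 4.
For row B, compute g(0), g(1), … with moves {2, 4, 5, 6}:
g(0) = mex{} = 0
g(1) = mex{} = 0
g(2) = mex{0} = 1
g(3) = mex{0} = 1
g(4) = mex{0,1} = 2
g(5) = mex{0,1} = 2
g(6) = mex{0,1,2} = 3
g(7) = mex{0,1,2} = 3
g(8) = mex{1,2,3} = 0
So g(8) = 0.
Build the Grundy sequence for row C with g(k) = mex{g(k−s) : s ∈ {3, 5, 7}, s ≤ k}:
k:     0  1  2  3  4  5  6  7  8  9
g(k):  0  0  0  1  1  1  2  2  2  3
So g(9) = 3.
By the Sprague-Grundy theorem, the Grundy value of a sum of independent games is the XOR of the component values.
Combined value = 4 XOR 0 XOR 3 = 7.

7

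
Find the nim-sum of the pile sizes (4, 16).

20

Nim-sum: 4 ^ 16 = 20.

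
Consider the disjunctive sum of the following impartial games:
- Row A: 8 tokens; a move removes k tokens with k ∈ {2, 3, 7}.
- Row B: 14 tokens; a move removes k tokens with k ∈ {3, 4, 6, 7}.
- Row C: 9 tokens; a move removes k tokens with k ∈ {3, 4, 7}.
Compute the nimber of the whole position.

For row A, compute g(0), g(1), … with moves {2, 3, 7}:
g(0) = mex{} = 0
g(1) = mex{} = 0
g(2) = mex{0} = 1
g(3) = mex{0} = 1
g(4) = mex{0,1} = 2
g(5) = mex{1} = 0
g(6) = mex{1,2} = 0
g(7) = mex{0,2} = 1
g(8) = mex{0} = 1
So g(8) = 1.
For row B, compute g(0), g(1), … with moves {3, 4, 6, 7}:
k:     0  1  2  3  4  5  6  7  8  9 10 11 12 13 14
g(k):  0  0  0  1  1  1  2  2  2  3  0  0  0  1  1
So g(14) = 1.
For row C, compute g(0), g(1), … with moves {3, 4, 7}:
g(0) = mex{} = 0
g(1) = mex{} = 0
g(2) = mex{} = 0
g(3) = mex{0} = 1
g(4) = mex{0} = 1
g(5) = mex{0} = 1
g(6) = mex{0,1} = 2
g(7) = mex{0,1} = 2
g(8) = mex{0,1} = 2
g(9) = mex{0,1,2} = 3
So g(9) = 3.
The value of a disjunctive sum is the nim-sum of the parts.
Combined value = 1 XOR 1 XOR 3 = 3.

3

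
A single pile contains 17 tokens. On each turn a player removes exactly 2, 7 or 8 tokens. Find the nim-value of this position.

Build the Grundy sequence with g(k) = mex{g(k−s) : s ∈ {2, 7, 8}, s ≤ k}:
k:     0  1  2  3  4  5  6  7  8  9 10 11 12 13 14 15 16 17
g(k):  0  0  1  1  0  0  1  1  2  2  0  3  1  2  0  0  1  1
So g(17) = 1.

1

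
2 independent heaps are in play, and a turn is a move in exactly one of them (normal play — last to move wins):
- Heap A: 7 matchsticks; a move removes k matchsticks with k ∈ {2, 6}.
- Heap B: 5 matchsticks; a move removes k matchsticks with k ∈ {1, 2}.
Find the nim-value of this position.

3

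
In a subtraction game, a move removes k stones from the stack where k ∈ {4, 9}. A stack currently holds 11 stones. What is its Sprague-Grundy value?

2

Grundy values for subtraction set {4, 9}:
g(0) = mex{} = 0
g(1) = mex{} = 0
g(2) = mex{} = 0
g(3) = mex{} = 0
g(4) = mex{0} = 1
g(5) = mex{0} = 1
g(6) = mex{0} = 1
g(7) = mex{0} = 1
g(8) = mex{1} = 0
g(9) = mex{0,1} = 2
g(10) = mex{0,1} = 2
g(11) = mex{0,1} = 2
So g(11) = 2.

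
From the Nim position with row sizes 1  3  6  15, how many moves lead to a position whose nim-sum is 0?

1

Compute the nim-sum pairwise:
1 ⊕ 3 = 2
2 ⊕ 6 = 4
4 ⊕ 15 = 11
The overall nim-sum is X = 11. A row of size p has a winning move iff p XOR X < p (reduce it to p XOR X).
  1: 1 XOR 11 = 10 ≥ 1 — no move.
  3: 3 XOR 11 = 8 ≥ 3 — no move.
  6: 6 XOR 11 = 13 ≥ 6 — no move.
  15: 15 XOR 11 = 4 < 15 — winning move (to 4).
That gives 1 winning move.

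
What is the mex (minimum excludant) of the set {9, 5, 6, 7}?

0 is not in the set, so the mex is 0.

0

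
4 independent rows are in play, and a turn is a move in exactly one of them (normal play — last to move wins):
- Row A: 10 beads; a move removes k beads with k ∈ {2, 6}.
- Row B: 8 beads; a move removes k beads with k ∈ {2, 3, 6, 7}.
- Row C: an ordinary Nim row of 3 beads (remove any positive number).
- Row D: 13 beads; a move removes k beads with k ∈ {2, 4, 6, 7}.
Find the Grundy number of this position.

2

For row A, compute g(0), g(1), … with moves {2, 6}:
k:     0  1  2  3  4  5  6  7  8  9 10
g(k):  0  0  1  1  0  0  1  1  0  0  1
So g(10) = 1.
Grundy values for row B (subtraction set {2, 3, 6, 7}):
k:     0  1  2  3  4  5  6  7  8
g(k):  0  0  1  1  2  0  3  1  2
So g(8) = 2.
Row C is a plain Nim row of size 3, so its Grundy value is 3.
Build the Grundy sequence for row D with g(k) = mex{g(k−s) : s ∈ {2, 4, 6, 7}, s ≤ k}:
k:     0  1  2  3  4  5  6  7  8  9 10 11 12 13
g(k):  0  0  1  1  2  2  3  3  4  0  0  1  1  2
So g(13) = 2.
By the Sprague-Grundy theorem, the Grundy value of a sum of independent games is the XOR of the component values.
Combined value = 1 ⊕ 2 ⊕ 3 ⊕ 2 = 2.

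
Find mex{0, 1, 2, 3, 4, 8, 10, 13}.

5

The values 0, 1, 2, 3, 4 are all present; 5 is the first non-negative integer missing from the set.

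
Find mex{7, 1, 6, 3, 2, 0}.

4

The values 0, 1, 2, 3 are all present; 4 is the first non-negative integer missing from the set.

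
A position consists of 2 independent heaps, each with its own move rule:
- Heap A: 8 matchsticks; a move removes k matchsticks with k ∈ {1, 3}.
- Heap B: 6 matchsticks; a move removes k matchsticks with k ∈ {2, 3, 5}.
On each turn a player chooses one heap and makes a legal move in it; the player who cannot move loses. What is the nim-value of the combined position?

Build the Grundy sequence for heap A with g(k) = mex{g(k−s) : s ∈ {1, 3}, s ≤ k}:
k:     0  1  2  3  4  5  6  7  8
g(k):  0  1  0  1  0  1  0  1  0
So g(8) = 0.
For heap B, compute g(0), g(1), … with moves {2, 3, 5}:
g(0) = mex{} = 0
g(1) = mex{} = 0
g(2) = mex{0} = 1
g(3) = mex{0} = 1
g(4) = mex{0,1} = 2
g(5) = mex{0,1} = 2
g(6) = mex{0,1,2} = 3
So g(6) = 3.
By the Sprague-Grundy theorem, the Grundy value of a sum of independent games is the XOR of the component values.
Combined value = 0 ⊕ 3 = 3.

3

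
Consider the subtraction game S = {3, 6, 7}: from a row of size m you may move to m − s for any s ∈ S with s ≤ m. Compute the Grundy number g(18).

2

Compute g(0), g(1), … for moves {3, 6, 7}:
k:     0  1  2  3  4  5  6  7  8  9 10 11 12 13 14 15 16 17 18
g(k):  0  0  0  1  1  1  2  2  2  3  0  0  0  1  1  1  2  2  2
So g(18) = 2.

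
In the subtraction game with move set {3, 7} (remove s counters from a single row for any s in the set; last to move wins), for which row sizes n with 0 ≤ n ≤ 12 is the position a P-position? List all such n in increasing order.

Compute g(0), g(1), … for moves {3, 7}:
g(0) = mex{} = 0
g(1) = mex{} = 0
g(2) = mex{} = 0
g(3) = mex{0} = 1
g(4) = mex{0} = 1
g(5) = mex{0} = 1
g(6) = mex{1} = 0
g(7) = mex{0,1} = 2
g(8) = mex{0,1} = 2
g(9) = mex{0} = 1
g(10) = mex{1,2} = 0
g(11) = mex{1,2} = 0
g(12) = mex{1} = 0
The P-positions (g = 0) in 0..12 are 0, 1, 2, 6, 10, 11, 12.

0, 1, 2, 6, 10, 11, 12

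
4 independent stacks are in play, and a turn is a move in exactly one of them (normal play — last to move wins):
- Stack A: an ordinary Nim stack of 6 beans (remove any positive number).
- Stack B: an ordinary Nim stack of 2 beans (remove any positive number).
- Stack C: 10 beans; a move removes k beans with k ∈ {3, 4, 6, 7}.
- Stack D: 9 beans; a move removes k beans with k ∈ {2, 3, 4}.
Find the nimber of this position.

Stack A is a plain Nim stack of size 6, so its Grundy value is 6.
Stack B is a plain Nim stack of size 2, so its Grundy value is 2.
Grundy values for stack C (subtraction set {3, 4, 6, 7}):
k:     0  1  2  3  4  5  6  7  8  9 10
g(k):  0  0  0  1  1  1  2  2  2  3  0
So g(10) = 0.
Build the Grundy sequence for stack D with g(k) = mex{g(k−s) : s ∈ {2, 3, 4}, s ≤ k}:
k:     0  1  2  3  4  5  6  7  8  9
g(k):  0  0  1  1  2  2  0  0  1  1
So g(9) = 1.
By the Sprague-Grundy theorem, the Grundy value of a sum of independent games is the XOR of the component values.
Combined value = 6 XOR 2 XOR 0 XOR 1 = 5.

5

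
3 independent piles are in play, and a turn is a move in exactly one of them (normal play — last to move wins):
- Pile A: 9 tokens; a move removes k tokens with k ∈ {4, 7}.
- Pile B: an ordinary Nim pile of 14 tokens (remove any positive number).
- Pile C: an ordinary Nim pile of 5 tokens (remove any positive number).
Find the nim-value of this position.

9

Build the Grundy sequence for pile A with g(k) = mex{g(k−s) : s ∈ {4, 7}, s ≤ k}:
g(0) = mex{} = 0
g(1) = mex{} = 0
g(2) = mex{} = 0
g(3) = mex{} = 0
g(4) = mex{0} = 1
g(5) = mex{0} = 1
g(6) = mex{0} = 1
g(7) = mex{0} = 1
g(8) = mex{0,1} = 2
g(9) = mex{0,1} = 2
So g(9) = 2.
Pile B is a plain Nim pile of size 14, so its Grundy value is 14.
Pile C is a plain Nim pile of size 5, so its Grundy value is 5.
By the Sprague-Grundy theorem, the Grundy value of a sum of independent games is the XOR of the component values.
Combined value = 2 ⊕ 14 ⊕ 5 = 9.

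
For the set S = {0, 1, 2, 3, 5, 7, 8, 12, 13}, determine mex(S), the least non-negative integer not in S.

4

The values 0, 1, 2, 3 are all present; 4 is the first non-negative integer missing from the set.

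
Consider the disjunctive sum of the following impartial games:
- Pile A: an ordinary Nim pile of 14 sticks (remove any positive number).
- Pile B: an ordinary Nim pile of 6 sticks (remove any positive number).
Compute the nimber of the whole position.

8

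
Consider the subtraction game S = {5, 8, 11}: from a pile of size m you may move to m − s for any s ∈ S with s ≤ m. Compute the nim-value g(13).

2

Grundy values for subtraction set {5, 8, 11}:
k:     0  1  2  3  4  5  6  7  8  9 10 11 12 13
g(k):  0  0  0  0  0  1  1  1  1  1  2  2  2  2
So g(13) = 2.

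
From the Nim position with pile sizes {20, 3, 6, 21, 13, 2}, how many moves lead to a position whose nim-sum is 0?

1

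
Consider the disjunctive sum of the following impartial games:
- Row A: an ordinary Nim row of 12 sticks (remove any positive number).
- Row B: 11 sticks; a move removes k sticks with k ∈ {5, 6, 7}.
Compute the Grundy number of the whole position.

Row A is a plain Nim row of size 12, so its Grundy value is 12.
For row B, compute g(0), g(1), … with moves {5, 6, 7}:
g(0) = mex{} = 0
g(1) = mex{} = 0
g(2) = mex{} = 0
g(3) = mex{} = 0
g(4) = mex{} = 0
g(5) = mex{0} = 1
g(6) = mex{0} = 1
g(7) = mex{0} = 1
g(8) = mex{0} = 1
g(9) = mex{0} = 1
g(10) = mex{0,1} = 2
g(11) = mex{0,1} = 2
So g(11) = 2.
The value of a disjunctive sum is the nim-sum of the parts.
Combined value = 12 ⊕ 2 = 14.

14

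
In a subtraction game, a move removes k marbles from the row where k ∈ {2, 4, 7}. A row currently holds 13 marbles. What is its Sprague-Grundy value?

2

Build the Grundy sequence with g(k) = mex{g(k−s) : s ∈ {2, 4, 7}, s ≤ k}:
g(0) = mex{} = 0
g(1) = mex{} = 0
g(2) = mex{0} = 1
g(3) = mex{0} = 1
g(4) = mex{0,1} = 2
g(5) = mex{0,1} = 2
g(6) = mex{1,2} = 0
g(7) = mex{0,1,2} = 3
g(8) = mex{0,2} = 1
g(9) = mex{1,2,3} = 0
g(10) = mex{0,1} = 2
g(11) = mex{0,2,3} = 1
g(12) = mex{1,2} = 0
g(13) = mex{0,1} = 2
So g(13) = 2.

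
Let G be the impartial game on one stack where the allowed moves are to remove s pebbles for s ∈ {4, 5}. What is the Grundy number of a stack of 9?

Compute g(0), g(1), … for moves {4, 5}:
g(0) = mex{} = 0
g(1) = mex{} = 0
g(2) = mex{} = 0
g(3) = mex{} = 0
g(4) = mex{0} = 1
g(5) = mex{0} = 1
g(6) = mex{0} = 1
g(7) = mex{0} = 1
g(8) = mex{0,1} = 2
g(9) = mex{1} = 0
So g(9) = 0.

0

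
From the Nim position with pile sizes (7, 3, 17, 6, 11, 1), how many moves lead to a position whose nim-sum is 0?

1

In binary:
  00111  (7)
  00011  (3)
  10001  (17)
  00110  (6)
  01011  (11)
  00001  (1)
  -----
  11001  (25)
The overall nim-sum is X = 25. A pile of size p has a winning move iff p XOR X < p (reduce it to p XOR X).
  7: 7 XOR 25 = 30 ≥ 7 — no move.
  3: 3 XOR 25 = 26 ≥ 3 — no move.
  17: 17 XOR 25 = 8 < 17 — winning move (to 8).
  6: 6 XOR 25 = 31 ≥ 6 — no move.
  11: 11 XOR 25 = 18 ≥ 11 — no move.
  1: 1 XOR 25 = 24 ≥ 1 — no move.
That gives 1 winning move.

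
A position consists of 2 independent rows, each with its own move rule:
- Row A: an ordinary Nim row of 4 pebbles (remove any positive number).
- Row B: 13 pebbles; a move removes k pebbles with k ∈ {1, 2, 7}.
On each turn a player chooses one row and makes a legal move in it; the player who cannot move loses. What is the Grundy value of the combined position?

Row A is a plain Nim row of size 4, so its Grundy value is 4.
For row B, compute g(0), g(1), … with moves {1, 2, 7}:
g(0) = mex{} = 0
g(1) = mex{0} = 1
g(2) = mex{0,1} = 2
g(3) = mex{1,2} = 0
g(4) = mex{0,2} = 1
g(5) = mex{0,1} = 2
g(6) = mex{1,2} = 0
g(7) = mex{0,2} = 1
g(8) = mex{0,1} = 2
g(9) = mex{1,2} = 0
g(10) = mex{0,2} = 1
g(11) = mex{0,1} = 2
g(12) = mex{1,2} = 0
g(13) = mex{0,2} = 1
So g(13) = 1.
The value of a disjunctive sum is the nim-sum of the parts.
Combined value = 4 XOR 1 = 5.

5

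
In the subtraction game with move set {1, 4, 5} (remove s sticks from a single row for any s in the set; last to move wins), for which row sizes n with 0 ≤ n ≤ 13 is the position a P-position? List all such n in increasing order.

Compute g(0), g(1), … for moves {1, 4, 5}:
g(0) = mex{} = 0
g(1) = mex{0} = 1
g(2) = mex{1} = 0
g(3) = mex{0} = 1
g(4) = mex{0,1} = 2
g(5) = mex{0,1,2} = 3
g(6) = mex{0,1,3} = 2
g(7) = mex{0,1,2} = 3
g(8) = mex{1,2,3} = 0
g(9) = mex{0,2,3} = 1
g(10) = mex{1,2,3} = 0
g(11) = mex{0,2,3} = 1
g(12) = mex{0,1,3} = 2
g(13) = mex{0,1,2} = 3
The P-positions (g = 0) in 0..13 are 0, 2, 8, 10.

0, 2, 8, 10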